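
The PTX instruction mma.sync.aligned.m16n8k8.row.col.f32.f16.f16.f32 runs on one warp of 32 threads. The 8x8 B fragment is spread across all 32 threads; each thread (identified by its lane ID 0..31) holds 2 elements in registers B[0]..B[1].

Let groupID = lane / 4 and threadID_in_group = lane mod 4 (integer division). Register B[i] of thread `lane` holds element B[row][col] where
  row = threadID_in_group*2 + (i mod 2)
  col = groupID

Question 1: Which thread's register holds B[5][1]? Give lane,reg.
c=1⇒gr=1  r=5⇒th=2,odd=1
L=1*4+2=6  i=1=1

6,1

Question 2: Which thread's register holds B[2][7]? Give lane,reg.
29,0

c: 7->gid=7  r: 2->tid=1,i&1=0
L=7*4+1=29  i=0=0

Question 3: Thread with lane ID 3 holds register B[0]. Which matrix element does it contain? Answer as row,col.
L=3⇒gr=3>>2=0, th=3&3=3
[0]⇒row 3·2+0=6  col gr=0

6,0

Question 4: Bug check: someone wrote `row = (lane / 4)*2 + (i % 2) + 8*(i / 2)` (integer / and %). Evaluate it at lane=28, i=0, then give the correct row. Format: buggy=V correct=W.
buggy=14 correct=0

`(lane / 4)*2 + (i % 2) + 8*(i / 2)`[28,0]->14
28: g=7,t=0
[0] (0*2+0,7) = (0,7)
row: 14 vs 0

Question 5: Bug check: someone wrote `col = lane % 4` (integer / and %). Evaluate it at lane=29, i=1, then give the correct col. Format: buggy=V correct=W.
`lane % 4`[29,1]->1
lane 29->29/4=7, 29 mod 4=1
i=1  r:2·1+1->3  c:7
col: 1 vs 7

buggy=1 correct=7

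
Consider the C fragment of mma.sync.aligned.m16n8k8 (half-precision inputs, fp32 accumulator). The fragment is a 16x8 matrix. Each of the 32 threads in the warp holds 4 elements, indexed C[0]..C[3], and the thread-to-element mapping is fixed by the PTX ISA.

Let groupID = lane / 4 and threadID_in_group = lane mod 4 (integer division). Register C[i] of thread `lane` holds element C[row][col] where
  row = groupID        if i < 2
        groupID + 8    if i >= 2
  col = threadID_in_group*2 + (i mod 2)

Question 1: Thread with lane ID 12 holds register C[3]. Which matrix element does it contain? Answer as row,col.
11,1

lane 12: gr=3 (12/4), th=0 (12%4)
i=3: r=3+8=11, c=0*2+1=1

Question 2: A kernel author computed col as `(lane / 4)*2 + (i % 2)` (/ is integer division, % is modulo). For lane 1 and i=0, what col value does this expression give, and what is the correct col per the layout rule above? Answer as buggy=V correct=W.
buggy=0 correct=2

`(lane / 4)*2 + (i % 2)`[1,0]->0
L=1->g=1>>2=0, t=1&3=1
[0]->row 0+0=0  col 1·2+0=2
col: 0 vs 2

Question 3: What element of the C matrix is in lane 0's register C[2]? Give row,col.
8,0

lane 0: gid=0 (0/4), tid=0 (0%4)
i=2: r=0+8=8, c=0*2+0=0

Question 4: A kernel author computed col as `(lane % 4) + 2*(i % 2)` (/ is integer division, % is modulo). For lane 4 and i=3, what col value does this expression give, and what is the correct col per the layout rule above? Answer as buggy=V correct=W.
buggy=2 correct=1

`(lane % 4) + 2*(i % 2)`[4,3]->2
lane 4->4/4=1, 4 mod 4=0
i=3  r:1+8->9  c:2·0+1->1
col: 2 vs 1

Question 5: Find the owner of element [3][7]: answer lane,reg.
r=3⇒gr=3,Rb=0  c=7⇒th=3,odd=1
L=3*4+3=15  i=0*2+1=1

15,1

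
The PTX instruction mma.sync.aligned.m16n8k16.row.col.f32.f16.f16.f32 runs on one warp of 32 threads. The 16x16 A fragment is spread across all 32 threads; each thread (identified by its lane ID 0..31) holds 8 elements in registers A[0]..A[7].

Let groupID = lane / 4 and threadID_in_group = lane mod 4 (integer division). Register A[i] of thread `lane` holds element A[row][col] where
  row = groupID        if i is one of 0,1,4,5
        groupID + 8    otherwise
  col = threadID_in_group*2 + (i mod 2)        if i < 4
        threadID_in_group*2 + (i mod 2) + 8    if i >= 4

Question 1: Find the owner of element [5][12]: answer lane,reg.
r: 5->gid=5,r8=0  c: 12->c8=1,tid=2,i&1=0
L=5*4+2=22  i=1*4+0*2+0=4

22,4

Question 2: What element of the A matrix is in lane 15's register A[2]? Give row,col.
11,6

L=15->g=15>>2=3, t=15&3=3
[2]->row 3+8=11  col 3·2+0+0=6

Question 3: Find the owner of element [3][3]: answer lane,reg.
r=3⇒gr=3,Rb=0  c=3⇒Cb=0,th=1,odd=1
L=3*4+1=13  i=0*4+0*2+1=1

13,1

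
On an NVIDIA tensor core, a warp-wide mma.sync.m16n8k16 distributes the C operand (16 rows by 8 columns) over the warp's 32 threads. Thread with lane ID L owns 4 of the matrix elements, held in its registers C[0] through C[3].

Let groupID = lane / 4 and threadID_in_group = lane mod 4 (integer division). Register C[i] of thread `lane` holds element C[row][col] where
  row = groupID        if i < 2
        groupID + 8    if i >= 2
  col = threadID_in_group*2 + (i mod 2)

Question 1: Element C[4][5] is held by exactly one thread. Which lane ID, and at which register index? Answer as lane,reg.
r=4->g=4,rb=0  c=5->t=2,b0=1
L=4*4+2=18  i=0*2+1=1

18,1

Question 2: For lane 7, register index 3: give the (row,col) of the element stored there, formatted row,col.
lane 7⇒7/4=1, 7 mod 4=3
i=3  r:1+8⇒9  c:2·3+1⇒7

9,7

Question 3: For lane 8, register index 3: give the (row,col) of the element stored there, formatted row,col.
lane 8->8/4=2, 8 mod 4=0
i=3  r:2+8->10  c:2·0+1->1

10,1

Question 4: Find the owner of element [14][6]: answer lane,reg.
r=14->g=6,rb=1  c=6->t=3,b0=0
L=6*4+3=27  i=1*2+0=2

27,2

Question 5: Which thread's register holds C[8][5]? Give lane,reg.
r=8->g=0,rb=1  c=5->t=2,b0=1
L=0*4+2=2  i=1*2+1=3

2,3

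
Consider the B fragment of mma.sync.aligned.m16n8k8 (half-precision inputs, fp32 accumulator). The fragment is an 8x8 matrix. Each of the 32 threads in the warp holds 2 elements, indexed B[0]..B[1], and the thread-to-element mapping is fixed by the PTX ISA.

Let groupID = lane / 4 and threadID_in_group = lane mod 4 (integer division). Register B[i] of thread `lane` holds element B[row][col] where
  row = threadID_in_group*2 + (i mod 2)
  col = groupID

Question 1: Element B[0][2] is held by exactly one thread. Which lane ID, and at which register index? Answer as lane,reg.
c=2->g=2  r=0->t=0,b0=0
L=2*4+0=8  i=0=0

8,0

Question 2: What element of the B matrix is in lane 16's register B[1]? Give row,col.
1,4

lane 16: grp=4 (16/4), tig=0 (16%4)
i=1: r=0*2+1=1, c=grp=4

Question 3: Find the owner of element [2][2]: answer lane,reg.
c: 2->gid=2  r: 2->tid=1,i&1=0
L=2*4+1=9  i=0=0

9,0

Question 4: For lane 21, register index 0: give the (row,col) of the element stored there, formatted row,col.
21: g=5,t=1
[0] (1*2+0,5) = (2,5)

2,5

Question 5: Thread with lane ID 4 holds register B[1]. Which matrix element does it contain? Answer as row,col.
1,1

L=4->gid=4>>2=1, tid=4&3=0
[1]->row 0·2+1=1  col gid=1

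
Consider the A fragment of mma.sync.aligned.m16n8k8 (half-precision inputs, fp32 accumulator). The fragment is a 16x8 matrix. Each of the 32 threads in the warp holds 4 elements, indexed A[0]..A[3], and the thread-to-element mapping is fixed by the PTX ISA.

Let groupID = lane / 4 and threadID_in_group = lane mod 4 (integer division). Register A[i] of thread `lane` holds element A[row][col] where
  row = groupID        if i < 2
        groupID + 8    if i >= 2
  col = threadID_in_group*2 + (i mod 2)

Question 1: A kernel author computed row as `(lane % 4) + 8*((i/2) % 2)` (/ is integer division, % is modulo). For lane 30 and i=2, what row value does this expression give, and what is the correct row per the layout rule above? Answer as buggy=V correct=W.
buggy=10 correct=15

`(lane % 4) + 8*((i/2) % 2)`[30,2]=>10
lane 30=>30/4=7, 30 mod 4=2
i=2  r:7+8=>15  c:2·2+0=>4
row: 10 vs 15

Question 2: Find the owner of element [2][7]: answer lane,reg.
r=2⇒gr=2,Rb=0  c=7⇒th=3,odd=1
L=2*4+3=11  i=0*2+1=1

11,1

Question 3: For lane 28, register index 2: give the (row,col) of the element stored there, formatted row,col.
lane 28->28/4=7, 28 mod 4=0
i=2  r:7+8->15  c:2·0+0->0

15,0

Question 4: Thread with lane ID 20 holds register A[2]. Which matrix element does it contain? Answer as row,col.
lane 20: G=5 (20/4), T=0 (20%4)
i=2: r=5+8=13, c=0*2+0=0

13,0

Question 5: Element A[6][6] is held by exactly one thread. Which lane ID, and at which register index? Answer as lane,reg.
r:6=>grp=6,rB=0  c:6=>tig=3,lo=0
L=6*4+3=27  i=0*2+0=0

27,0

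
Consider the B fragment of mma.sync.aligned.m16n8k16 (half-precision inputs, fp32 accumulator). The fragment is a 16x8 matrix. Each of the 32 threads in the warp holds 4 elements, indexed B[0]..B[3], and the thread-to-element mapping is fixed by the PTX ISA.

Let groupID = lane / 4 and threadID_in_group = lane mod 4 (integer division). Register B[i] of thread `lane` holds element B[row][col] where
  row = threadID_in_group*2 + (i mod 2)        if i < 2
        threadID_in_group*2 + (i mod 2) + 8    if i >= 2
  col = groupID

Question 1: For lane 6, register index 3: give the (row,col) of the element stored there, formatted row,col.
13,1

lane 6→6/4=1, 6 mod 4=2
i=3  r:2·2+1+8→13  c:1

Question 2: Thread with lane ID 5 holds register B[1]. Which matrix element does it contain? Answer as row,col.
3,1

lane 5->5/4=1, 5 mod 4=1
i=1  r:2·1+1+0->3  c:1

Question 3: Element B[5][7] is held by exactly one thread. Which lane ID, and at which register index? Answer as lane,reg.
30,1

c=7→G=7  r=5→rhi=0,T=2,p=1
L=7*4+2=30  i=0*2+1=1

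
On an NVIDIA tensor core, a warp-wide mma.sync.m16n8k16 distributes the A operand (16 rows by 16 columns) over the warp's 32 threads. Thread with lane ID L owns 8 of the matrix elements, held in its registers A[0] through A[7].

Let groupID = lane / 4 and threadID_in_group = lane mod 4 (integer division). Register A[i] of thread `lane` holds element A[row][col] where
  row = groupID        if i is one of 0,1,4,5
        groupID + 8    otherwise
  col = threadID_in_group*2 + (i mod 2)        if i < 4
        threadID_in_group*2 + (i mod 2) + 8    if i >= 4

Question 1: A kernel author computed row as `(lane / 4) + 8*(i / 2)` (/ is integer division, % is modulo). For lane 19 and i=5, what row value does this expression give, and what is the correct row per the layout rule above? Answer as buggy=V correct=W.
`(lane / 4) + 8*(i / 2)`[19,5]->20
L=19->g=19>>2=4, t=19&3=3
[5]->row 4+0=4  col 3·2+1+8=15
row: 20 vs 4

buggy=20 correct=4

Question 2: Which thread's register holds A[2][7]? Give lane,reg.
r=2->g=2,rb=0  c=7->cb=0,t=3,b0=1
L=2*4+3=11  i=0*4+0*2+1=1

11,1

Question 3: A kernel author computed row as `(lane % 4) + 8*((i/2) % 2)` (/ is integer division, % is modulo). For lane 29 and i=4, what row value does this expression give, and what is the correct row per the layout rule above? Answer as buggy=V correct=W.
`(lane % 4) + 8*((i/2) % 2)`[29,4]->1
L=29->g=29>>2=7, t=29&3=1
[4]->row 7+0=7  col 1·2+0+8=10
row: 1 vs 7

buggy=1 correct=7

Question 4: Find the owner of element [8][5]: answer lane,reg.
r=8→G=0,rhi=1  c=5→chi=0,T=2,p=1
L=0*4+2=2  i=0*4+1*2+1=3

2,3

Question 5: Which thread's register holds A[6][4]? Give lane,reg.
26,0

r:6=>grp=6,rB=0  c:4=>cB=0,tig=2,lo=0
L=6*4+2=26  i=0*4+0*2+0=0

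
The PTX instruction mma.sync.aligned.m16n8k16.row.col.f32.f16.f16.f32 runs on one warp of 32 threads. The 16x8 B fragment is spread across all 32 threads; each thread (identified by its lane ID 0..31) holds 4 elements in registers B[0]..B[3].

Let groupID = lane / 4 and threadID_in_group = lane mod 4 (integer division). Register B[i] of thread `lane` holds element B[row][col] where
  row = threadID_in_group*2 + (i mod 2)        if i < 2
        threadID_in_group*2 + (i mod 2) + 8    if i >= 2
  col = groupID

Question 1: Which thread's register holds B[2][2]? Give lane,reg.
9,0

c=2→G=2  r=2→rhi=0,T=1,p=0
L=2*4+1=9  i=0*2+0=0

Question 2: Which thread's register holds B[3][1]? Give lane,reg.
5,1

c: 1->gid=1  r: 3->r8=0,tid=1,i&1=1
L=1*4+1=5  i=0*2+1=1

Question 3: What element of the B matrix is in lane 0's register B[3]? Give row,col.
9,0

lane 0⇒0/4=0, 0 mod 4=0
i=3  r:2·0+1+8⇒9  c:0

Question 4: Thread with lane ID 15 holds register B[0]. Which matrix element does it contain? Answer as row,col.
6,3

15: G=3,T=3
[0] (3*2+0+0,3) = (6,3)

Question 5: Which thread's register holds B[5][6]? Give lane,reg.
c: 6->gid=6  r: 5->r8=0,tid=2,i&1=1
L=6*4+2=26  i=0*2+1=1

26,1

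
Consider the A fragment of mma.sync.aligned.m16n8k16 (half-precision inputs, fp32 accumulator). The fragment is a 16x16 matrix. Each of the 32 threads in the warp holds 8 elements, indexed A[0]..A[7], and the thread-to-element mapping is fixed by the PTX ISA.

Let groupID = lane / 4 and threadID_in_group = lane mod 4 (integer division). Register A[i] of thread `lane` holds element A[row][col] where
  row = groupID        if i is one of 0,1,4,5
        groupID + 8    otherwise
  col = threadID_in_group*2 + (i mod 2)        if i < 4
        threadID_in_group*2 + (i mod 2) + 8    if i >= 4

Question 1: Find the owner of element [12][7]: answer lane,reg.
19,3

r=12⇒gr=4,Rb=1  c=7⇒Cb=0,th=3,odd=1
L=4*4+3=19  i=0*4+1*2+1=3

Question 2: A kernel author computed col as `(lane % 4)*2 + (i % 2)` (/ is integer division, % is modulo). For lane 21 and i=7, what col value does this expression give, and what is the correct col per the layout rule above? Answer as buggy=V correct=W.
`(lane % 4)*2 + (i % 2)`[21,7]->3
21: gid=5,tid=1
[7] (5+8,1*2+1+8) = (13,11)
col: 3 vs 11

buggy=3 correct=11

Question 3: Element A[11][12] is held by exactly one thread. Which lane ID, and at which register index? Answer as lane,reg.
14,6

r:11=>grp=3,rB=1  c:12=>cB=1,tig=2,lo=0
L=3*4+2=14  i=1*4+1*2+0=6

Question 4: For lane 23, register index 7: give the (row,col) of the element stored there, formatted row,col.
23: gr=5,th=3
[7] (5+8,3*2+1+8) = (13,15)

13,15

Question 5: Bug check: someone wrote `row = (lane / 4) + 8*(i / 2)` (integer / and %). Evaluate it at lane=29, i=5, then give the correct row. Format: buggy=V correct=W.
`(lane / 4) + 8*(i / 2)`[29,5]=>23
lane 29=>29/4=7, 29 mod 4=1
i=5  r:7+0=>7  c:2·1+1+8=>11
row: 23 vs 7

buggy=23 correct=7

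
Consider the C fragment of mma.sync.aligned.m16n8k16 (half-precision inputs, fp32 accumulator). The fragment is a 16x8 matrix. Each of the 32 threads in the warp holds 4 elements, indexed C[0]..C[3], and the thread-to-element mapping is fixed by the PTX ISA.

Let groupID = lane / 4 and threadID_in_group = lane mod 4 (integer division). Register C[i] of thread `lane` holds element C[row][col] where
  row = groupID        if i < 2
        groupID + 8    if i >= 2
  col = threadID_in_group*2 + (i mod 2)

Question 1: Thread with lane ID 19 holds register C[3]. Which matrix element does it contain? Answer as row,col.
12,7

19: gr=4,th=3
[3] (4+8,3*2+1) = (12,7)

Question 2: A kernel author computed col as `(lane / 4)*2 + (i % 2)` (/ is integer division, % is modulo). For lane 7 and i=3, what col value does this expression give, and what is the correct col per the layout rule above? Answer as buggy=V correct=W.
`(lane / 4)*2 + (i % 2)`[7,3]->3
lane 7->7/4=1, 7 mod 4=3
i=3  r:1+8->9  c:2·3+1->7
col: 3 vs 7

buggy=3 correct=7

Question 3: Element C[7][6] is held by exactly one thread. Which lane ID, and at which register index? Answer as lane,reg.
31,0

r=7->g=7,rb=0  c=6->t=3,b0=0
L=7*4+3=31  i=0*2+0=0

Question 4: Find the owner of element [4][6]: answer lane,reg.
19,0

r=4->g=4,rb=0  c=6->t=3,b0=0
L=4*4+3=19  i=0*2+0=0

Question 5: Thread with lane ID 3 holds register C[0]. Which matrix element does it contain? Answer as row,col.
0,6

lane 3: gid=0 (3/4), tid=3 (3%4)
i=0: r=0+0=0, c=3*2+0=6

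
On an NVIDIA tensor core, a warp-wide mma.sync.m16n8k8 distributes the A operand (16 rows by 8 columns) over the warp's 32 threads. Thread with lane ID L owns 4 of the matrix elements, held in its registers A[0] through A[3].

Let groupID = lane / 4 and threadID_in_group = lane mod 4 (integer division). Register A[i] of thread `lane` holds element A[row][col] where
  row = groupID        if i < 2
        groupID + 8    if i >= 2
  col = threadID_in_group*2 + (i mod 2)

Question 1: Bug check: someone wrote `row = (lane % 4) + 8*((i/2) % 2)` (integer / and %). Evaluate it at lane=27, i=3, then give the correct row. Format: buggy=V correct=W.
`(lane % 4) + 8*((i/2) % 2)`[27,3]->11
lane 27->27/4=6, 27 mod 4=3
i=3  r:6+8->14  c:2·3+1->7
row: 11 vs 14

buggy=11 correct=14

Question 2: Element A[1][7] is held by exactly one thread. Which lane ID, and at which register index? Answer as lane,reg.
r: 1->gid=1,r8=0  c: 7->tid=3,i&1=1
L=1*4+3=7  i=0*2+1=1

7,1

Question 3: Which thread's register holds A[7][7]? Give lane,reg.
31,1

r=7->g=7,rb=0  c=7->t=3,b0=1
L=7*4+3=31  i=0*2+1=1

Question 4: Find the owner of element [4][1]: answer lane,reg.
16,1

r=4->g=4,rb=0  c=1->t=0,b0=1
L=4*4+0=16  i=0*2+1=1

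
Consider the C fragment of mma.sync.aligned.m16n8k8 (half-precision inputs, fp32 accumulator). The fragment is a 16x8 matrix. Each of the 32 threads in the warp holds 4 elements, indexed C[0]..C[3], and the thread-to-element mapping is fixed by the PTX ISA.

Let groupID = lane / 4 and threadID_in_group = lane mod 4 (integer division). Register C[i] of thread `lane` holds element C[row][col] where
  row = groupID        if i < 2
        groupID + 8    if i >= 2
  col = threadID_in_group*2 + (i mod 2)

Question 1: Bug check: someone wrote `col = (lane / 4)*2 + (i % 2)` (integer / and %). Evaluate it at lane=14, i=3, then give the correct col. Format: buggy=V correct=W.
`(lane / 4)*2 + (i % 2)`[14,3]->7
lane 14: g=3 (14/4), t=2 (14%4)
i=3: r=3+8=11, c=2*2+1=5
col: 7 vs 5

buggy=7 correct=5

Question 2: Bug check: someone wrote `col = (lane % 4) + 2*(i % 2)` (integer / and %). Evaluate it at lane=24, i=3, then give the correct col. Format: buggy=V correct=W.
buggy=2 correct=1

`(lane % 4) + 2*(i % 2)`[24,3]⇒2
L=24⇒gr=24>>2=6, th=24&3=0
[3]⇒row 6+8=14  col 0·2+1=1
col: 2 vs 1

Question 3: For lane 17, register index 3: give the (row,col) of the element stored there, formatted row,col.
lane 17⇒17/4=4, 17 mod 4=1
i=3  r:4+8⇒12  c:2·1+1⇒3

12,3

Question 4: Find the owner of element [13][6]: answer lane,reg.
r=13→G=5,rhi=1  c=6→T=3,p=0
L=5*4+3=23  i=1*2+0=2

23,2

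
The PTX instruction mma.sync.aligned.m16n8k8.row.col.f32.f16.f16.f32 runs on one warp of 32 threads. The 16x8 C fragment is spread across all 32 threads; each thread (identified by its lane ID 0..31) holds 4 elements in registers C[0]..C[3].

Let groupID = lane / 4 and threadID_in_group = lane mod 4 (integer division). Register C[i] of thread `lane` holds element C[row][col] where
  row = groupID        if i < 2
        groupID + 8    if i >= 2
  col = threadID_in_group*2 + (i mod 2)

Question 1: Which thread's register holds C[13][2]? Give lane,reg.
r=13->g=5,rb=1  c=2->t=1,b0=0
L=5*4+1=21  i=1*2+0=2

21,2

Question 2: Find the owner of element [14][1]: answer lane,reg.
24,3

r:14=>grp=6,rB=1  c:1=>tig=0,lo=1
L=6*4+0=24  i=1*2+1=3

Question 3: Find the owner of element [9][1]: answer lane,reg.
r:9=>grp=1,rB=1  c:1=>tig=0,lo=1
L=1*4+0=4  i=1*2+1=3

4,3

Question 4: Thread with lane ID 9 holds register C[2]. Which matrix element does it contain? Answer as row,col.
10,2

9: gr=2,th=1
[2] (2+8,1*2+0) = (10,2)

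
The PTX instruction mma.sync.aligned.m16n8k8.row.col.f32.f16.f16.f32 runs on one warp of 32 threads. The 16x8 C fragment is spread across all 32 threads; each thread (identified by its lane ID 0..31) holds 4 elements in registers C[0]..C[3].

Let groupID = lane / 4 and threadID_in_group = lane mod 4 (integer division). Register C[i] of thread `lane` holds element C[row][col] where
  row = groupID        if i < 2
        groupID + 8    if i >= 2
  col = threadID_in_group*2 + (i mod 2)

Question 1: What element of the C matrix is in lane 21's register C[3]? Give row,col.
13,3

lane 21→21/4=5, 21 mod 4=1
i=3  r:5+8→13  c:2·1+1→3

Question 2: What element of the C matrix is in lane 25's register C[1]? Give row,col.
6,3

L=25->gid=25>>2=6, tid=25&3=1
[1]->row 6+0=6  col 1·2+1=3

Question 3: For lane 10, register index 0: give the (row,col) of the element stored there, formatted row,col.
2,4

lane 10: g=2 (10/4), t=2 (10%4)
i=0: r=2+0=2, c=2*2+0=4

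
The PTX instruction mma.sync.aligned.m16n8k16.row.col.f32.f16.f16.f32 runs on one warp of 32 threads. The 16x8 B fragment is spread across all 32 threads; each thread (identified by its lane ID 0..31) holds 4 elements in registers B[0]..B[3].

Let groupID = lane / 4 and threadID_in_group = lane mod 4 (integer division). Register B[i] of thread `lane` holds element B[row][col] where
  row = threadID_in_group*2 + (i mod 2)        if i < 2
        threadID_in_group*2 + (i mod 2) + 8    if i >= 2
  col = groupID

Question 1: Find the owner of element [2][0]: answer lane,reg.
c:0=>grp=0  r:2=>rB=0,tig=1,lo=0
L=0*4+1=1  i=0*2+0=0

1,0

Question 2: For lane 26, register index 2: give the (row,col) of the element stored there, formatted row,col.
12,6

26: grp=6,tig=2
[2] (2*2+0+8,6) = (12,6)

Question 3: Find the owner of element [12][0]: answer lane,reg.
c: 0->gid=0  r: 12->r8=1,tid=2,i&1=0
L=0*4+2=2  i=1*2+0=2

2,2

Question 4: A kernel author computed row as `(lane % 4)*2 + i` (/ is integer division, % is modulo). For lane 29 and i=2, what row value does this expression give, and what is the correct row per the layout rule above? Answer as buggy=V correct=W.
`(lane % 4)*2 + i`[29,2]->4
L=29->g=29>>2=7, t=29&3=1
[2]->row 1·2+0+8=10  col g=7
row: 4 vs 10

buggy=4 correct=10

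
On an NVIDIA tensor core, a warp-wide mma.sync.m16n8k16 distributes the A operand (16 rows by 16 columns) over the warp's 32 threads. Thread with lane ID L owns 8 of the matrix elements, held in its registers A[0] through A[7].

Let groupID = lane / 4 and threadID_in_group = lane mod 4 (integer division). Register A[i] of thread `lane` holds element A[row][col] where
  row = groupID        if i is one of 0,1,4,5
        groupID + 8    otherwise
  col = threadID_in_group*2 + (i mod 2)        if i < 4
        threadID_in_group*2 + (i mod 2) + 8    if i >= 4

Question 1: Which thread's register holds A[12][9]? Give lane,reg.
r=12→G=4,rhi=1  c=9→chi=1,T=0,p=1
L=4*4+0=16  i=1*4+1*2+1=7

16,7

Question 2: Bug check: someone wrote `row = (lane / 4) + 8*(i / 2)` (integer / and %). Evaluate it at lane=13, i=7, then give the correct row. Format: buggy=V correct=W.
`(lane / 4) + 8*(i / 2)`[13,7]⇒27
lane 13⇒13/4=3, 13 mod 4=1
i=7  r:3+8⇒11  c:2·1+1+8⇒11
row: 27 vs 11

buggy=27 correct=11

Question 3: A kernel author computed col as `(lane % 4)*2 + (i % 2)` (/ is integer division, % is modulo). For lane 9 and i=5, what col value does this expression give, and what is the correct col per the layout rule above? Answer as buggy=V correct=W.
buggy=3 correct=11

`(lane % 4)*2 + (i % 2)`[9,5]->3
lane 9->9/4=2, 9 mod 4=1
i=5  r:2+0->2  c:2·1+1+8->11
col: 3 vs 11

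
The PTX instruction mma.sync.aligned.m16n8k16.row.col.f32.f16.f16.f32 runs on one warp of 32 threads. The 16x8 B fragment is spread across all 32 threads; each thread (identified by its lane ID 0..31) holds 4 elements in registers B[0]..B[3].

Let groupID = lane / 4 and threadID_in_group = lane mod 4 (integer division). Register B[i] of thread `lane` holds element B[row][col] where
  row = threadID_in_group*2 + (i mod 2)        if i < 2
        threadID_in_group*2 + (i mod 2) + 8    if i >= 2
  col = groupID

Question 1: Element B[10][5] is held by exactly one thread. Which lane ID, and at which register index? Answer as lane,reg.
c: 5->gid=5  r: 10->r8=1,tid=1,i&1=0
L=5*4+1=21  i=1*2+0=2

21,2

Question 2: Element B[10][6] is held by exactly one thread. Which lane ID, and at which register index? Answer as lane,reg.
25,2

c=6⇒gr=6  r=10⇒Rb=1,th=1,odd=0
L=6*4+1=25  i=1*2+0=2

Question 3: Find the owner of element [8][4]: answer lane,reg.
c=4->g=4  r=8->rb=1,t=0,b0=0
L=4*4+0=16  i=1*2+0=2

16,2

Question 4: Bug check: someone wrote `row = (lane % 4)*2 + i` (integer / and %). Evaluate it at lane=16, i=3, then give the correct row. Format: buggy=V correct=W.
buggy=3 correct=9

`(lane % 4)*2 + i`[16,3]->3
lane 16->16/4=4, 16 mod 4=0
i=3  r:2·0+1+8->9  c:4
row: 3 vs 9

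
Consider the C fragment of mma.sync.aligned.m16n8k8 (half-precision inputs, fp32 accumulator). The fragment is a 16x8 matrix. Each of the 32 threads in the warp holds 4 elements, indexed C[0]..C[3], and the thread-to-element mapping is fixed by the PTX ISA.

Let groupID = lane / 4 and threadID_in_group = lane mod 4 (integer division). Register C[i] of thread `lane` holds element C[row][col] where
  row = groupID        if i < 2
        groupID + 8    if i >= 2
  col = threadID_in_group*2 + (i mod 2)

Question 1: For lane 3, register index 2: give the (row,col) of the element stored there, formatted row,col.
L=3->g=3>>2=0, t=3&3=3
[2]->row 0+8=8  col 3·2+0=6

8,6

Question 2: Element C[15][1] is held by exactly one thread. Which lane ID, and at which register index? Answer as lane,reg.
r=15->g=7,rb=1  c=1->t=0,b0=1
L=7*4+0=28  i=1*2+1=3

28,3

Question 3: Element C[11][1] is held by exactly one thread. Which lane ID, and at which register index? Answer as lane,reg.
r=11⇒gr=3,Rb=1  c=1⇒th=0,odd=1
L=3*4+0=12  i=1*2+1=3

12,3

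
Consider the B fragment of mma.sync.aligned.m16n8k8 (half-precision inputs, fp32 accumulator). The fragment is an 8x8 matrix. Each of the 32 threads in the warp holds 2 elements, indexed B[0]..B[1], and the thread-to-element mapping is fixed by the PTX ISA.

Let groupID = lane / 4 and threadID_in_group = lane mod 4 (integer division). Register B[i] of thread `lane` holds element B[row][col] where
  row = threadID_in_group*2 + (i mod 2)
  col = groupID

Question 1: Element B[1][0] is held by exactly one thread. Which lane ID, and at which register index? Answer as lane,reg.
c=0->g=0  r=1->t=0,b0=1
L=0*4+0=0  i=1=1

0,1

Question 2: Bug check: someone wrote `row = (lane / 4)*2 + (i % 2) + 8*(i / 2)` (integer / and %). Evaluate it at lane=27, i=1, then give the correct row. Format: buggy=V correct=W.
`(lane / 4)*2 + (i % 2) + 8*(i / 2)`[27,1]⇒13
L=27⇒gr=27>>2=6, th=27&3=3
[1]⇒row 3·2+1=7  col gr=6
row: 13 vs 7

buggy=13 correct=7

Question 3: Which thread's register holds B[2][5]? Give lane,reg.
c=5->g=5  r=2->t=1,b0=0
L=5*4+1=21  i=0=0

21,0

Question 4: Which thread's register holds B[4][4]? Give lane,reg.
c=4→G=4  r=4→T=2,p=0
L=4*4+2=18  i=0=0

18,0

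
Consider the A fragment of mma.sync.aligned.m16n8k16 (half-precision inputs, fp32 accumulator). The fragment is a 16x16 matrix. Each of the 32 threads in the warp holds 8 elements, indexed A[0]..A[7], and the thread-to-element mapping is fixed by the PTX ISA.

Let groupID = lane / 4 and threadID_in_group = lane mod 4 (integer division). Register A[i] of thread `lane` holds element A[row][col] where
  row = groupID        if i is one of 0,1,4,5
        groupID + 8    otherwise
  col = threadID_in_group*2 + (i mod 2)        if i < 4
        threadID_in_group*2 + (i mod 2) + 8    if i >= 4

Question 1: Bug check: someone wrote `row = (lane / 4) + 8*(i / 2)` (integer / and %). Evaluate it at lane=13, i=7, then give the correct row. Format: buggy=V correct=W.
buggy=27 correct=11

`(lane / 4) + 8*(i / 2)`[13,7]=>27
L=13=>grp=13>>2=3, tig=13&3=1
[7]=>row 3+8=11  col 1·2+1+8=11
row: 27 vs 11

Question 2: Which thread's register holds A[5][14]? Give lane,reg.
r=5→G=5,rhi=0  c=14→chi=1,T=3,p=0
L=5*4+3=23  i=1*4+0*2+0=4

23,4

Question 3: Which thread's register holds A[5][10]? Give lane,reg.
21,4

r:5=>grp=5,rB=0  c:10=>cB=1,tig=1,lo=0
L=5*4+1=21  i=1*4+0*2+0=4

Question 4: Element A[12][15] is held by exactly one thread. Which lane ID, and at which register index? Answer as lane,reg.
19,7

r=12->g=4,rb=1  c=15->cb=1,t=3,b0=1
L=4*4+3=19  i=1*4+1*2+1=7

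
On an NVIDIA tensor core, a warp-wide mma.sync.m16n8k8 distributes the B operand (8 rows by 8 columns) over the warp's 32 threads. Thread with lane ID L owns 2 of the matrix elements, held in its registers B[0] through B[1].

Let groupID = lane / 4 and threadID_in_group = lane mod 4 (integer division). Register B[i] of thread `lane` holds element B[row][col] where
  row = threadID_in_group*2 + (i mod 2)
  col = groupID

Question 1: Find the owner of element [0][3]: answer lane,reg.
12,0

c: 3->gid=3  r: 0->tid=0,i&1=0
L=3*4+0=12  i=0=0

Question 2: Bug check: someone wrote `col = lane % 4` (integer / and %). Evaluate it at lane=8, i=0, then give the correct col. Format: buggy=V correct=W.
`lane % 4`[8,0]=>0
L=8=>grp=8>>2=2, tig=8&3=0
[0]=>row 0·2+0=0  col grp=2
col: 0 vs 2

buggy=0 correct=2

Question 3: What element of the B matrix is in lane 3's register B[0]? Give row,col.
6,0

L=3->gid=3>>2=0, tid=3&3=3
[0]->row 3·2+0=6  col gid=0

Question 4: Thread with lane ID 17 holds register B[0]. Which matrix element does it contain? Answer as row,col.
L=17->gid=17>>2=4, tid=17&3=1
[0]->row 1·2+0=2  col gid=4

2,4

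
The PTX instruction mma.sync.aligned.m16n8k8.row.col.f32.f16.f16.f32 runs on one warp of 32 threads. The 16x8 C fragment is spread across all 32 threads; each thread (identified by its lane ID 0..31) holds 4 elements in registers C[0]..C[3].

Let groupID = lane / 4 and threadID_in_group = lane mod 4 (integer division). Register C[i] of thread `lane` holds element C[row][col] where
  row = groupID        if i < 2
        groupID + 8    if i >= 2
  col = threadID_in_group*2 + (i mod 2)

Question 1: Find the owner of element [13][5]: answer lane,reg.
r:13=>grp=5,rB=1  c:5=>tig=2,lo=1
L=5*4+2=22  i=1*2+1=3

22,3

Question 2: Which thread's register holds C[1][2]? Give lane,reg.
r=1⇒gr=1,Rb=0  c=2⇒th=1,odd=0
L=1*4+1=5  i=0*2+0=0

5,0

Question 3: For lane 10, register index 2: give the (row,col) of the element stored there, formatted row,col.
10,4

lane 10->10/4=2, 10 mod 4=2
i=2  r:2+8->10  c:2·2+0->4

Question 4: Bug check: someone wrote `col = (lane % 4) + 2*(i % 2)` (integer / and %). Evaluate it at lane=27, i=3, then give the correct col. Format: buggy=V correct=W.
buggy=5 correct=7

`(lane % 4) + 2*(i % 2)`[27,3]->5
L=27->g=27>>2=6, t=27&3=3
[3]->row 6+8=14  col 3·2+1=7
col: 5 vs 7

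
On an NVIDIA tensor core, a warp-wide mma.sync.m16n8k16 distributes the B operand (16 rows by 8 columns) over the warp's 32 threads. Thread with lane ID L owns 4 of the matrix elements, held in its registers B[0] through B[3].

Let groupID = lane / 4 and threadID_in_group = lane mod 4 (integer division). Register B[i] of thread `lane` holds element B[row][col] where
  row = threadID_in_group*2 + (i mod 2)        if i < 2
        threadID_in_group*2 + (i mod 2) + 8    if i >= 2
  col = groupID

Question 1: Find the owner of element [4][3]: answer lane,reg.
14,0

c=3->g=3  r=4->rb=0,t=2,b0=0
L=3*4+2=14  i=0*2+0=0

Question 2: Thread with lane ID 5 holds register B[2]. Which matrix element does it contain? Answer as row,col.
5: gid=1,tid=1
[2] (1*2+0+8,1) = (10,1)

10,1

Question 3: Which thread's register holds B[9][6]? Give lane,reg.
c=6->g=6  r=9->rb=1,t=0,b0=1
L=6*4+0=24  i=1*2+1=3

24,3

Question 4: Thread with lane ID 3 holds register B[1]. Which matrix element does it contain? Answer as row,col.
7,0

lane 3->3/4=0, 3 mod 4=3
i=1  r:2·3+1+0->7  c:0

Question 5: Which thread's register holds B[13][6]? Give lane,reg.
26,3

c=6->g=6  r=13->rb=1,t=2,b0=1
L=6*4+2=26  i=1*2+1=3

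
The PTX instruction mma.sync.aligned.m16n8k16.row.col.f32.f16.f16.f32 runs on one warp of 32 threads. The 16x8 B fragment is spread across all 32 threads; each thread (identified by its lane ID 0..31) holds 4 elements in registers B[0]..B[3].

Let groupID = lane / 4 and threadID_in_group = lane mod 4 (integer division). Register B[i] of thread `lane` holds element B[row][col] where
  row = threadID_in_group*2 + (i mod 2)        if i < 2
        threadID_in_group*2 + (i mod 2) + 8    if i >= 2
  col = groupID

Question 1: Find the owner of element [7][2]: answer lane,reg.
11,1

c:2=>grp=2  r:7=>rB=0,tig=3,lo=1
L=2*4+3=11  i=0*2+1=1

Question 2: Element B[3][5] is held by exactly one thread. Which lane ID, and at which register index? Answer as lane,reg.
c=5⇒gr=5  r=3⇒Rb=0,th=1,odd=1
L=5*4+1=21  i=0*2+1=1

21,1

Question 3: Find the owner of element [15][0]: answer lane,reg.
c: 0->gid=0  r: 15->r8=1,tid=3,i&1=1
L=0*4+3=3  i=1*2+1=3

3,3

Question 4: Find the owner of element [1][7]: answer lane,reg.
c: 7->gid=7  r: 1->r8=0,tid=0,i&1=1
L=7*4+0=28  i=0*2+1=1

28,1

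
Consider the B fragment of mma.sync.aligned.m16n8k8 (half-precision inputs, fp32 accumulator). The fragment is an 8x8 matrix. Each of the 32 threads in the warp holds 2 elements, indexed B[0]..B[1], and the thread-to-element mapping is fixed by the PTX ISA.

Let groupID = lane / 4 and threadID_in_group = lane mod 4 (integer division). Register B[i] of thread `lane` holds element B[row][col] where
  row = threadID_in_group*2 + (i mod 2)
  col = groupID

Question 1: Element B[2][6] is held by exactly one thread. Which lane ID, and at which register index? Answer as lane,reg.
c=6→G=6  r=2→T=1,p=0
L=6*4+1=25  i=0=0

25,0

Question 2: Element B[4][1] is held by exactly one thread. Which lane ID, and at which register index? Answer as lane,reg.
c:1=>grp=1  r:4=>tig=2,lo=0
L=1*4+2=6  i=0=0

6,0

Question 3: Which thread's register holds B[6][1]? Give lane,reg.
c: 1->gid=1  r: 6->tid=3,i&1=0
L=1*4+3=7  i=0=0

7,0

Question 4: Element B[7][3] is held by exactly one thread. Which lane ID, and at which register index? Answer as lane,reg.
c=3⇒gr=3  r=7⇒th=3,odd=1
L=3*4+3=15  i=1=1

15,1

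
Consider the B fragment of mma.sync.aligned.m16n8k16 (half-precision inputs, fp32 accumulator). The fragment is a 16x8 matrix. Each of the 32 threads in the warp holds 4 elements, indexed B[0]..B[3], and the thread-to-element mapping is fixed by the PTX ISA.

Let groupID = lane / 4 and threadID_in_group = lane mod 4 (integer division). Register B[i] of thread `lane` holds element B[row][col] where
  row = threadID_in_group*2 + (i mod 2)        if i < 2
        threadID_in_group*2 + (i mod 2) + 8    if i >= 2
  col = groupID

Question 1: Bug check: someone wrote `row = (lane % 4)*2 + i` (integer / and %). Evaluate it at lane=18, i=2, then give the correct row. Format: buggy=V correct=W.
`(lane % 4)*2 + i`[18,2]->6
lane 18: g=4 (18/4), t=2 (18%4)
i=2: r=2*2+0+8=12, c=g=4
row: 6 vs 12

buggy=6 correct=12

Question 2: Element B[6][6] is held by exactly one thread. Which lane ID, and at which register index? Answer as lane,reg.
27,0

c=6->g=6  r=6->rb=0,t=3,b0=0
L=6*4+3=27  i=0*2+0=0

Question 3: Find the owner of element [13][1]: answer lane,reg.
c:1=>grp=1  r:13=>rB=1,tig=2,lo=1
L=1*4+2=6  i=1*2+1=3

6,3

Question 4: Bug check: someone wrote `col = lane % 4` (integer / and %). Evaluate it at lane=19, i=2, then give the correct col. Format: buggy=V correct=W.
buggy=3 correct=4

`lane % 4`[19,2]->3
lane 19: g=4 (19/4), t=3 (19%4)
i=2: r=3*2+0+8=14, c=g=4
col: 3 vs 4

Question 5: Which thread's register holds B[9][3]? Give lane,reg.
c:3=>grp=3  r:9=>rB=1,tig=0,lo=1
L=3*4+0=12  i=1*2+1=3

12,3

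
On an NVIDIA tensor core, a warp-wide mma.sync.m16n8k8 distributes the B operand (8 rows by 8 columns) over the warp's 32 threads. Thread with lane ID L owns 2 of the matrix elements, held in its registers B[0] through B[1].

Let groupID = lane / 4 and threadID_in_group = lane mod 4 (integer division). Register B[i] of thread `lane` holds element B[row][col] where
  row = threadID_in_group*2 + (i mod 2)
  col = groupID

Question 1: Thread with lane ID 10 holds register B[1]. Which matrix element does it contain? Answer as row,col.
lane 10: G=2 (10/4), T=2 (10%4)
i=1: r=2*2+1=5, c=G=2

5,2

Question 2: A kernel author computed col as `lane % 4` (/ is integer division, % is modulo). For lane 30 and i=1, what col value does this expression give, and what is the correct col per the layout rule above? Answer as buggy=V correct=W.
`lane % 4`[30,1]→2
L=30→G=30>>2=7, T=30&3=2
[1]→row 2·2+1=5  col G=7
col: 2 vs 7

buggy=2 correct=7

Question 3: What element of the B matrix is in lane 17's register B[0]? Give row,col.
17: g=4,t=1
[0] (1*2+0,4) = (2,4)

2,4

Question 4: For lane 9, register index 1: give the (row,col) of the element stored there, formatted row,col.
3,2

9: g=2,t=1
[1] (1*2+1,2) = (3,2)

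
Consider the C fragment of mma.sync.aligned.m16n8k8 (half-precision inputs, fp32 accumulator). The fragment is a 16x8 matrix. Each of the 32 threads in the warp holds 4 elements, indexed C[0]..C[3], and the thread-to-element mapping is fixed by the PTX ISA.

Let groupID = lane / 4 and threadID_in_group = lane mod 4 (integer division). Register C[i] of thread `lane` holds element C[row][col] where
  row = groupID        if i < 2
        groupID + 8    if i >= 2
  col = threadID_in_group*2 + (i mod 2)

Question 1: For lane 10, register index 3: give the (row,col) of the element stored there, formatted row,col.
lane 10⇒10/4=2, 10 mod 4=2
i=3  r:2+8⇒10  c:2·2+1⇒5

10,5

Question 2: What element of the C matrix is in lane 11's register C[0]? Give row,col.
11: G=2,T=3
[0] (2+0,3*2+0) = (2,6)

2,6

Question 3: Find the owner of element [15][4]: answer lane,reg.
r=15->g=7,rb=1  c=4->t=2,b0=0
L=7*4+2=30  i=1*2+0=2

30,2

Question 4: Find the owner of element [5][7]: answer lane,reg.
23,1

r:5=>grp=5,rB=0  c:7=>tig=3,lo=1
L=5*4+3=23  i=0*2+1=1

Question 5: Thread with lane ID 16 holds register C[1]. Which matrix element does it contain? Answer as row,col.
4,1

L=16->gid=16>>2=4, tid=16&3=0
[1]->row 4+0=4  col 0·2+1=1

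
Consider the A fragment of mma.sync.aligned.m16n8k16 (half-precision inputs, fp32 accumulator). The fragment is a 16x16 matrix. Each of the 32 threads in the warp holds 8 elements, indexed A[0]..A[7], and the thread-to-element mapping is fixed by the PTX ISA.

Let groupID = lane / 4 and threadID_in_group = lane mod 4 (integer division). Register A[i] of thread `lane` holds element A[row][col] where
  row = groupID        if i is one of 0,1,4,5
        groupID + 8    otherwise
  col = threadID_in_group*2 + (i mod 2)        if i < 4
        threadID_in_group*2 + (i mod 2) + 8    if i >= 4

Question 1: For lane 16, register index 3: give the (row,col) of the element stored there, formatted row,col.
lane 16: gid=4 (16/4), tid=0 (16%4)
i=3: r=4+8=12, c=0*2+1+0=1

12,1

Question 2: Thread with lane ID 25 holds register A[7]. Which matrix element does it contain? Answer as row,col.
14,11

25: gr=6,th=1
[7] (6+8,1*2+1+8) = (14,11)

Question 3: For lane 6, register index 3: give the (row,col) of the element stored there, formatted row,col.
lane 6→6/4=1, 6 mod 4=2
i=3  r:1+8→9  c:2·2+1+0→5

9,5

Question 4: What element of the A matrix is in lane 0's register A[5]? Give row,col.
0,9

0: g=0,t=0
[5] (0+0,0*2+1+8) = (0,9)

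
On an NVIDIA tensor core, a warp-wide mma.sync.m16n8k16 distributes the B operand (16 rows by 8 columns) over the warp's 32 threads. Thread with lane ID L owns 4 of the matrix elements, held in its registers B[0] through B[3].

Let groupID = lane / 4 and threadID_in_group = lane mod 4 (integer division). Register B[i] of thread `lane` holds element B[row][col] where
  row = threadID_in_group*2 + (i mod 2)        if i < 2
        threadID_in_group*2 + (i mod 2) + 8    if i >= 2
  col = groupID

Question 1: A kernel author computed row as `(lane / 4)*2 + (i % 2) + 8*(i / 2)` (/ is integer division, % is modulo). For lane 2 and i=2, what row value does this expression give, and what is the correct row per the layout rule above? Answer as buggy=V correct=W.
`(lane / 4)*2 + (i % 2) + 8*(i / 2)`[2,2]⇒8
lane 2: gr=0 (2/4), th=2 (2%4)
i=2: r=2*2+0+8=12, c=gr=0
row: 8 vs 12

buggy=8 correct=12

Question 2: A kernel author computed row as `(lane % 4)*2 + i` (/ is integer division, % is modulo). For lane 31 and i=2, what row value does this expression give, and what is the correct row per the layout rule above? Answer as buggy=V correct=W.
`(lane % 4)*2 + i`[31,2]=>8
lane 31=>31/4=7, 31 mod 4=3
i=2  r:2·3+0+8=>14  c:7
row: 8 vs 14

buggy=8 correct=14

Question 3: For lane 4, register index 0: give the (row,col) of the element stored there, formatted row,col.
0,1

L=4⇒gr=4>>2=1, th=4&3=0
[0]⇒row 0·2+0+0=0  col gr=1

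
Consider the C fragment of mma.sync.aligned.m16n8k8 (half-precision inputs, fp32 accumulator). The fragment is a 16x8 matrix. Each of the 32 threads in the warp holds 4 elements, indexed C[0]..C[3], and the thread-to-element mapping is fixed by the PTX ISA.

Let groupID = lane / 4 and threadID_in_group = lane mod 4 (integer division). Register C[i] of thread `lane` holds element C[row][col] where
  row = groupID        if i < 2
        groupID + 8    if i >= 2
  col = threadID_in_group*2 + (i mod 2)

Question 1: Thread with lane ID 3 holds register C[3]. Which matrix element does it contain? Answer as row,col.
8,7

lane 3⇒3/4=0, 3 mod 4=3
i=3  r:0+8⇒8  c:2·3+1⇒7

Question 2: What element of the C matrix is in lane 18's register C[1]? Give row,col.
4,5

18: G=4,T=2
[1] (4+0,2*2+1) = (4,5)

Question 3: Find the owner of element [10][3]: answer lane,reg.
r=10→G=2,rhi=1  c=3→T=1,p=1
L=2*4+1=9  i=1*2+1=3

9,3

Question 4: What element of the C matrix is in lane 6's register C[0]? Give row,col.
L=6=>grp=6>>2=1, tig=6&3=2
[0]=>row 1+0=1  col 2·2+0=4

1,4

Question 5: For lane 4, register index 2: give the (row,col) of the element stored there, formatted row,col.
lane 4⇒4/4=1, 4 mod 4=0
i=2  r:1+8⇒9  c:2·0+0⇒0

9,0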